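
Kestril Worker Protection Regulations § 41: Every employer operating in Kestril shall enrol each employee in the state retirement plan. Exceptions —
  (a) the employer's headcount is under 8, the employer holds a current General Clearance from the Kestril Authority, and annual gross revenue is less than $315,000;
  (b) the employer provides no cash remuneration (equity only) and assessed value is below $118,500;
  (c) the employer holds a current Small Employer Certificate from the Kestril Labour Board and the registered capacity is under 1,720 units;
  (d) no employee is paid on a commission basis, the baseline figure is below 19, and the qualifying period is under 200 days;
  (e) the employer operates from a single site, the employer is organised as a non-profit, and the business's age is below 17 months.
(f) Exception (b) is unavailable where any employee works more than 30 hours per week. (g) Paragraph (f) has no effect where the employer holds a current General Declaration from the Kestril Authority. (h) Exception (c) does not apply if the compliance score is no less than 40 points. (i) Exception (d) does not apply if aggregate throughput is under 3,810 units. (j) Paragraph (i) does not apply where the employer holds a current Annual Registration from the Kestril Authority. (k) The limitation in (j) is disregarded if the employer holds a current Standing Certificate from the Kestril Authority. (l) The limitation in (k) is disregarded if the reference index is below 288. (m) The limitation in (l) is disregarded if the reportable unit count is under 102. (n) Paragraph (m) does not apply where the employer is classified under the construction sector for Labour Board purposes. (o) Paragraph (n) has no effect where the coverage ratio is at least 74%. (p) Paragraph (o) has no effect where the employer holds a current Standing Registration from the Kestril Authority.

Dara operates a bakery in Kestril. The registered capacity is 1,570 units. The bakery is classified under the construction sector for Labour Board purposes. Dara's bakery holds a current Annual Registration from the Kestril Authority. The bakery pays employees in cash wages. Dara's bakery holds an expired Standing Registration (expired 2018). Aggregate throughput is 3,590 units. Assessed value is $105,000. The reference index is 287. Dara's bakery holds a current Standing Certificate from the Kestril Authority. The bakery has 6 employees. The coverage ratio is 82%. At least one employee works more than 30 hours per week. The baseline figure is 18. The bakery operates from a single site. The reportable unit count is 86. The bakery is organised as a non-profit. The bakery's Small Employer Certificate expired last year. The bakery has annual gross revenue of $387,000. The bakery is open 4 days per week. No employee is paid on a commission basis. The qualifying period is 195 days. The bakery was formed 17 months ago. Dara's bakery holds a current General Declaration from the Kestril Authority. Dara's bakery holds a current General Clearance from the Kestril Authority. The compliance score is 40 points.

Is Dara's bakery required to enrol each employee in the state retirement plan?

Exception (a) does not apply: annual gross revenue is $387,000, not less than $315,000.
Exception (b) fails — employees are paid cash wages.
Exception (c) requires that the employer holds a current Small Employer Certificate from the Kestril Labour Board; but the Small Employer Certificate has expired, so (c) is unavailable.
All of (d)'s requirements are met (no employee is paid on commission; the baseline figure is 18, below the 19 limit; the qualifying period is 195 days, under the 200 days limit). But: (i) applies — aggregate throughput is 3,590 units, under the 3,810 units limit. (j) is engaged (a current Annual Registration is held), but yields to (k): (k) is engaged — a current Standing Certificate is held. (l) applies (the reference index is 287, below the 288 limit), but is overridden by (m): (m) is triggered — the reportable unit count is 86, under the 102 limit. (n) operates (the bakery is classified under the construction sector), but is set aside by (o): (o) operates against (n): the coverage ratio is 82%, meeting the 74% threshold. (p), which would lift (o), is not engaged — the Standing Registration is not current. Exception (d) does not apply.
Exception (e) does not apply: the business's age is 17 months, not below 17 months.
No exception applies. The general rule governs.

Yes — Dara's bakery must enrol each employee in the state retirement plan.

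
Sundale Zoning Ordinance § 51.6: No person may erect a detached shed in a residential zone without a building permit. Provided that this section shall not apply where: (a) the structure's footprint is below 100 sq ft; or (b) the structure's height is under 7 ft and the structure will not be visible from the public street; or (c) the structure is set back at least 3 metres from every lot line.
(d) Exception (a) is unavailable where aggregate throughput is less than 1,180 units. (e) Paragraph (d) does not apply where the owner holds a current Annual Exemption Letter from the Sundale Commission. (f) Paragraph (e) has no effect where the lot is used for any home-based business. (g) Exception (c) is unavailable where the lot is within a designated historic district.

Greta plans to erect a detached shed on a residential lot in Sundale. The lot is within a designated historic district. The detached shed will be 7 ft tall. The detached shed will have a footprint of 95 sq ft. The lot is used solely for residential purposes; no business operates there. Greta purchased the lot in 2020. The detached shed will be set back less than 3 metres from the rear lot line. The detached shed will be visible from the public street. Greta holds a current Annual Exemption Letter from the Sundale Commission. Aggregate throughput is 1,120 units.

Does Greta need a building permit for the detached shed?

No — exception (a) applies; Greta does not need a building permit.

Exception (a) is satisfied on its face — the structure's footprint is 95 sq ft, below the 100 sq ft limit. As to paragraphs (d)–(f): (d) would limit (a) — aggregate throughput is 1,120 units, less than the 1,180 units limit — but (e) sets (d) aside: (e) operates against (d): a current Annual Exemption Letter is held. (f), which would lift (e), is not triggered — the lot is solely residential. (a) remains available.
Exception (b) does not apply: the structure's height is 7 ft, not under 7 ft.
Exception (c) requires that the structure is set back at least 3 metres from every lot line; but the rear setback is under 3 m, so (c) is unavailable.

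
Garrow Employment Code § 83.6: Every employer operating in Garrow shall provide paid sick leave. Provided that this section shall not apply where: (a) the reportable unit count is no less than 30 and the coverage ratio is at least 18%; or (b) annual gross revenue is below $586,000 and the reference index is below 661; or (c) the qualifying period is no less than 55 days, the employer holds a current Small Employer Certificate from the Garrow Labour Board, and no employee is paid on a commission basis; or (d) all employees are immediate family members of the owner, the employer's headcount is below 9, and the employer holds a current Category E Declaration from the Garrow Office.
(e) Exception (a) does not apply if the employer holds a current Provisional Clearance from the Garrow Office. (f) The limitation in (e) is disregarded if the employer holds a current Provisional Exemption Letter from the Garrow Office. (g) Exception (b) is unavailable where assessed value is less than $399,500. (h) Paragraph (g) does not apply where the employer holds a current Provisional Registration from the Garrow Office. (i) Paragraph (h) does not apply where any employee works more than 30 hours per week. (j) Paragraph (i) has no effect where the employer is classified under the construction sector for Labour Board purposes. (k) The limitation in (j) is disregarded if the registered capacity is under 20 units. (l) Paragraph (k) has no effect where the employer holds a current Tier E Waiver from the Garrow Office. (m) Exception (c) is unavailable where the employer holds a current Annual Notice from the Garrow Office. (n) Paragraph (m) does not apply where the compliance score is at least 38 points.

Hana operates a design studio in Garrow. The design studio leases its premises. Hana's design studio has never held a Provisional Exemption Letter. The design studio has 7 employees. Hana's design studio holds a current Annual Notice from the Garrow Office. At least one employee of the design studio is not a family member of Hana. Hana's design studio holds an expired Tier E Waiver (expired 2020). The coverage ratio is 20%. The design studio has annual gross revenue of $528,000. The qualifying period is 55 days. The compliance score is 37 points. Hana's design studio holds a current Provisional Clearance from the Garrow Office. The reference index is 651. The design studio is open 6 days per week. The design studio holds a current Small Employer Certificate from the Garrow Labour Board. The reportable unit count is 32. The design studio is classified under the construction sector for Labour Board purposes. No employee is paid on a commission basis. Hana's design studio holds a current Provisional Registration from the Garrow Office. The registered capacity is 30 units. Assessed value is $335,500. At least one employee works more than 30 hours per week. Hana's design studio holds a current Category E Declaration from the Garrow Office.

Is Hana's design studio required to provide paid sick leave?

No — exception (b) applies; Hana's design studio is not required to provide paid sick leave.

Exception (a)'s conditions are all satisfied: the reportable unit count is 32, meeting the 30 threshold; the coverage ratio is 20%, meeting the 18% threshold. But: (e) operates against (a): a current Provisional Clearance is held. (f), which would lift (e), is inapplicable — no current Provisional Exemption Letter is held. (a) is therefore removed.
Exception (b) is satisfied on its face — annual gross revenue is $528,000, below the $586,000 limit; the reference index is 651, below the 661 limit. Considering the limiting provisions: (g) would limit (b) — assessed value is $335,500, less than the $399,500 limit — but (h) sets (g) aside: (h) is triggered — a current Provisional Registration is held. (i) is triggered (at least one employee exceeds 30 hours/week), but is displaced by (j): (j) operates against (i): the design studio is classified under the construction sector. (k), which would lift (j), is inapplicable — the registered capacity is 30 units, not under 20 units. So (b) applies.
All of (c)'s requirements are met (the qualifying period is 55 days, meeting the 55 days threshold; a current Small Employer Certificate is held; no employee is paid on commission). However, paragraphs (m)–(n) must be considered: (m) operates against (c): a current Annual Notice is held. (n) is inapplicable (the compliance score is 37 points, short of 38 points), so (m) stands. So (c) is unavailable.
Exception (d) does not apply: at least one employee is not a family member.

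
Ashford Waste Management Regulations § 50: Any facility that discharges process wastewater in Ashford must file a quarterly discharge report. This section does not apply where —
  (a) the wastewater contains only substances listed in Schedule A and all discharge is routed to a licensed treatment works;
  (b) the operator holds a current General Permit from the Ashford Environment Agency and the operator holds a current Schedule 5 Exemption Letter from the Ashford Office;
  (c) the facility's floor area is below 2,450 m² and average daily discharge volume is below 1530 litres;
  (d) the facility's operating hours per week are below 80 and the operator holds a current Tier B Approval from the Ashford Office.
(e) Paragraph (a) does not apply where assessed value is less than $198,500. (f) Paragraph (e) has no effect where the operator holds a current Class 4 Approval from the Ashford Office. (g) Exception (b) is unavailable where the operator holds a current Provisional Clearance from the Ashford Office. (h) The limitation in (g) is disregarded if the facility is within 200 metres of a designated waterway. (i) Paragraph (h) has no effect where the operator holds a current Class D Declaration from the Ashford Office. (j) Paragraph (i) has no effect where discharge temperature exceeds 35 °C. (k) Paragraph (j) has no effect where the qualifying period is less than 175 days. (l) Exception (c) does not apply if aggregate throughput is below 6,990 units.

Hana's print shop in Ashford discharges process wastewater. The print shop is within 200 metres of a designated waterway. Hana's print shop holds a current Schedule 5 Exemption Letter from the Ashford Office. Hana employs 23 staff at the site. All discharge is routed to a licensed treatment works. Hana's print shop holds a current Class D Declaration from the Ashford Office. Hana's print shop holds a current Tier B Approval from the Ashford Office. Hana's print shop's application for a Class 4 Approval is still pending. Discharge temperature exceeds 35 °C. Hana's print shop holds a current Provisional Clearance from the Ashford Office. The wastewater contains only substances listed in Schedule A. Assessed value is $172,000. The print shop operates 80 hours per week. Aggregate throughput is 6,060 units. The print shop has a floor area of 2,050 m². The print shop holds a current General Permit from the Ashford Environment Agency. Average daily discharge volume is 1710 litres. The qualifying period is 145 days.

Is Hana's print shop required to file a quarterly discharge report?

Exception (a) is satisfied on its face — the wastewater is Schedule-A-only; discharge is routed to a licensed treatment works. But applying paragraphs (e)–(f): (e) operates against (a): assessed value is $172,000, less than the $198,500 limit. (f), which would lift (e), does not operate here — there is no Class 4 Approval in force. (a) is therefore removed.
Exception (b): a current General Permit is held; a current Schedule 5 Exemption Letter is held — every condition holds. But: (g) is engaged — a current Provisional Clearance is held. (h) applies (the print shop is within 200 m of a designated waterway), but is itself disapplied by (i): (i) is triggered — a current Class D Declaration is held. (j) would limit (i) — discharge temperature exceeds 35 °C — but (k) sets (j) aside: (k) is engaged — the qualifying period is 145 days, less than the 175 days limit. (b) is therefore removed.
Exception (c) requires that average daily discharge volume is below 1530 litres; but average daily discharge volume is 1710 litres, not below 1530 litres, so (c) is unavailable.
Exception (d) does not apply: the facility's operating hours per week are 80, not below 80.
No exception is made out. Hana's print shop falls within the general rule.

Yes — Hana's print shop must file a quarterly discharge report.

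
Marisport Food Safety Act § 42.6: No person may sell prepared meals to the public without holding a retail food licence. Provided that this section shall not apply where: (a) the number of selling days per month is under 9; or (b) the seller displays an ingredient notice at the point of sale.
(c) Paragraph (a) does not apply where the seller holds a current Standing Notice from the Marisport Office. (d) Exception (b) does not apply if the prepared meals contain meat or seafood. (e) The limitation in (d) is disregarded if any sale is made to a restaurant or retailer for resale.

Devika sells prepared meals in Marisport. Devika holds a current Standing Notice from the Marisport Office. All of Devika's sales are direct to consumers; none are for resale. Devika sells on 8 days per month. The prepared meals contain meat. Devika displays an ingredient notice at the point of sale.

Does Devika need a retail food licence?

Exception (a) is satisfied on its face — the number of selling days per month is 8, under the 9 limit. Turning to paragraph (c): (c) operates against (a): a current Standing Notice is held. So (a) is unavailable.
All of (b)'s requirements are met (an ingredient notice is displayed). However, paragraphs (d)–(e) must be considered: (d) is triggered — the prepared meals contain meat. (e), which would lift (d), is not triggered — no sales are for resale. Exception (b) does not apply.
No exception applies. The general rule governs.

Yes — Devika must hold a retail food licence.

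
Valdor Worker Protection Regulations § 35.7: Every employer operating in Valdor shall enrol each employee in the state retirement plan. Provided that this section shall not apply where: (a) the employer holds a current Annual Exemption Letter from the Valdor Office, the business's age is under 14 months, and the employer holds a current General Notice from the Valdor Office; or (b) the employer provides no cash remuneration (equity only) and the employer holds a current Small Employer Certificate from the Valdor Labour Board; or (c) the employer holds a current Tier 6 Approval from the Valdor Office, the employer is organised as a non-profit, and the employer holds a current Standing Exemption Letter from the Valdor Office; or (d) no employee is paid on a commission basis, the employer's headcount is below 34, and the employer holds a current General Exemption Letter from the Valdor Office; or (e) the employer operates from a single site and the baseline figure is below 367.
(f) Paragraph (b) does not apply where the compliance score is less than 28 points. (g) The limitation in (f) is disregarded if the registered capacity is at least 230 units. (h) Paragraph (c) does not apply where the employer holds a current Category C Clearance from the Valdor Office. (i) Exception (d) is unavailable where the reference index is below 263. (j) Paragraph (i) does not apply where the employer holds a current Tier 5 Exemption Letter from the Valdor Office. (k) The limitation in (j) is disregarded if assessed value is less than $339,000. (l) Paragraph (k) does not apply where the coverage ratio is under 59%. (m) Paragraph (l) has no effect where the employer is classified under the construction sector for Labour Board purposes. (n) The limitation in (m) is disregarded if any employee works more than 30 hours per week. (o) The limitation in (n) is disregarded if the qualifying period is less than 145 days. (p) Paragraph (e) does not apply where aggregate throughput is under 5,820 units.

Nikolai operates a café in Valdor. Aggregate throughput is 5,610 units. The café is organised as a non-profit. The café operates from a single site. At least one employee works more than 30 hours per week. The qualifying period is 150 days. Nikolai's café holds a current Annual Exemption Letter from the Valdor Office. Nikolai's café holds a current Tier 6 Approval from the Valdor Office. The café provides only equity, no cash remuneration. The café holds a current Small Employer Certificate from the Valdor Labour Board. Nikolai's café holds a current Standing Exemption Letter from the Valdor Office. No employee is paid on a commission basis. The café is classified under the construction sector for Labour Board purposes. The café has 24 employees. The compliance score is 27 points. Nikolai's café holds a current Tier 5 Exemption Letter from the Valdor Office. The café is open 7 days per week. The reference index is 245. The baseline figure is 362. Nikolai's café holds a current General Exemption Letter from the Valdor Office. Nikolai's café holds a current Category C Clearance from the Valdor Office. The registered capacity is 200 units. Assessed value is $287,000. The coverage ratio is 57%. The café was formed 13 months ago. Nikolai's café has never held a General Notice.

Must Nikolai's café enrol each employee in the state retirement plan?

No — exception (d) applies; Nikolai's café is not required to enrol each employee in the state retirement plan.

Exception (a) fails — there is no General Notice in force.
All of (b)'s requirements are met (remuneration is equity-only; a current Small Employer Certificate is held). However, paragraphs (f)–(g) must be considered: (f) is triggered — the compliance score is 27 points, less than the 28 points limit. (g) is not triggered (the registered capacity is 200 units, short of 230 units), so (f) stands. So (b) is unavailable.
Exception (c) is satisfied on its face — a current Tier 6 Approval is held; the employer is a non-profit; a current Standing Exemption Letter is held. Turning to paragraph (h): (h) operates against (c): a current Category C Clearance is held. So (c) is unavailable.
All of (d)'s requirements are met (no employee is paid on commission; the employer's headcount is 24, below the 34 limit; a current General Exemption Letter is held). Considering the limiting provisions: (i) would limit (d) — the reference index is 245, below the 263 limit — but (j) sets (i) aside: (j) applies — a current Tier 5 Exemption Letter is held. (k) would limit (j) — assessed value is $287,000, less than the $339,000 limit — but (l) sets (k) aside: (l) applies — the coverage ratio is 57%, under the 59% limit. (m) would limit (l) — the café is classified under the construction sector — but (n) sets (m) aside: (n) operates against (m): at least one employee exceeds 30 hours/week. (o) is not engaged (the qualifying period is 150 days, not less than 145 days), so (n) stands. Exception (d) stands.
Exception (e)'s conditions are all satisfied: the employer operates from a single site; the baseline figure is 362, below the 367 limit. However, paragraph (p) must be considered: (p) operates against (e): aggregate throughput is 5,610 units, under the 5,820 units limit. (e) is therefore removed.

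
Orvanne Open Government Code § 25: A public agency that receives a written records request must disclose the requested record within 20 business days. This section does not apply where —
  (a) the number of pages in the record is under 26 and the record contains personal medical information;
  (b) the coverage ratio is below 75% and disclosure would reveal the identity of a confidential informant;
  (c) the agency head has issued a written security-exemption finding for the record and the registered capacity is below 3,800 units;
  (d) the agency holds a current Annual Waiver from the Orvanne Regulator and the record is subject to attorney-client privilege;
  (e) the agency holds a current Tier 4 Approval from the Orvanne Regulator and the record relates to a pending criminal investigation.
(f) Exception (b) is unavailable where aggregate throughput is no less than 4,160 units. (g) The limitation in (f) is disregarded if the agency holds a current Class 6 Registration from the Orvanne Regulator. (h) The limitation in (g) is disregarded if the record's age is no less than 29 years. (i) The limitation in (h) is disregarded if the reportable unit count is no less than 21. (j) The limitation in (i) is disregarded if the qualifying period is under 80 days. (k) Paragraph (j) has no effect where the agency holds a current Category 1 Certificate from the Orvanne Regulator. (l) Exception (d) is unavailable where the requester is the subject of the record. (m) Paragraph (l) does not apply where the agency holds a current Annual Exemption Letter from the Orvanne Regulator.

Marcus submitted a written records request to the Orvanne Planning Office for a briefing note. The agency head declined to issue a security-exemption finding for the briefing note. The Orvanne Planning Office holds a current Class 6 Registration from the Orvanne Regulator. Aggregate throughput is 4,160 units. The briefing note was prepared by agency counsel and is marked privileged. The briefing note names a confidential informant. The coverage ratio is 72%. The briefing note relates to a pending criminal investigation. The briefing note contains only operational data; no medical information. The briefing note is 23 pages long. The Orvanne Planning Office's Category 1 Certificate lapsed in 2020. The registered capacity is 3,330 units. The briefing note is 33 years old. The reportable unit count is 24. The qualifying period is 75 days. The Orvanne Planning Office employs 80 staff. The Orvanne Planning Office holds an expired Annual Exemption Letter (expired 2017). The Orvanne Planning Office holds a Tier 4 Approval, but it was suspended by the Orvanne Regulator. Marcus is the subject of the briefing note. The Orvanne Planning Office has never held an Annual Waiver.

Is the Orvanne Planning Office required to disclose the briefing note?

Exception (a) does not apply: the briefing note contains only operational data.
All of (b)'s requirements are met (the coverage ratio is 72%, below the 75% limit; the briefing note names a confidential informant). However, paragraphs (f)–(k) must be considered: (f) is engaged — aggregate throughput is 4,160 units, meeting the 4,160 units threshold. (g) would limit (f) — a current Class 6 Registration is held — but (h) sets (g) aside: (h) operates against (g): the record's age is 33 years, meeting the 29 years threshold. (i) is engaged (the reportable unit count is 24, meeting the 21 threshold), but yields to (j): (j) operates against (i): the qualifying period is 75 days, under the 80 days limit. (k), which would lift (j), does not operate here — the Category 1 Certificate is not current. Exception (b) does not apply.
Exception (c) requires that the agency head has issued a written security-exemption finding for the record; but the agency head declined to issue a security-exemption finding, so (c) is unavailable.
Exception (d) requires that the agency holds a current Annual Waiver from the Orvanne Regulator; but no current Annual Waiver is held, so (d) is unavailable.
Exception (e) fails — no current Tier 4 Approval is held.
No exception is made out. the Orvanne Planning Office falls within the general rule.

Yes — the Orvanne Planning Office must disclose the briefing note.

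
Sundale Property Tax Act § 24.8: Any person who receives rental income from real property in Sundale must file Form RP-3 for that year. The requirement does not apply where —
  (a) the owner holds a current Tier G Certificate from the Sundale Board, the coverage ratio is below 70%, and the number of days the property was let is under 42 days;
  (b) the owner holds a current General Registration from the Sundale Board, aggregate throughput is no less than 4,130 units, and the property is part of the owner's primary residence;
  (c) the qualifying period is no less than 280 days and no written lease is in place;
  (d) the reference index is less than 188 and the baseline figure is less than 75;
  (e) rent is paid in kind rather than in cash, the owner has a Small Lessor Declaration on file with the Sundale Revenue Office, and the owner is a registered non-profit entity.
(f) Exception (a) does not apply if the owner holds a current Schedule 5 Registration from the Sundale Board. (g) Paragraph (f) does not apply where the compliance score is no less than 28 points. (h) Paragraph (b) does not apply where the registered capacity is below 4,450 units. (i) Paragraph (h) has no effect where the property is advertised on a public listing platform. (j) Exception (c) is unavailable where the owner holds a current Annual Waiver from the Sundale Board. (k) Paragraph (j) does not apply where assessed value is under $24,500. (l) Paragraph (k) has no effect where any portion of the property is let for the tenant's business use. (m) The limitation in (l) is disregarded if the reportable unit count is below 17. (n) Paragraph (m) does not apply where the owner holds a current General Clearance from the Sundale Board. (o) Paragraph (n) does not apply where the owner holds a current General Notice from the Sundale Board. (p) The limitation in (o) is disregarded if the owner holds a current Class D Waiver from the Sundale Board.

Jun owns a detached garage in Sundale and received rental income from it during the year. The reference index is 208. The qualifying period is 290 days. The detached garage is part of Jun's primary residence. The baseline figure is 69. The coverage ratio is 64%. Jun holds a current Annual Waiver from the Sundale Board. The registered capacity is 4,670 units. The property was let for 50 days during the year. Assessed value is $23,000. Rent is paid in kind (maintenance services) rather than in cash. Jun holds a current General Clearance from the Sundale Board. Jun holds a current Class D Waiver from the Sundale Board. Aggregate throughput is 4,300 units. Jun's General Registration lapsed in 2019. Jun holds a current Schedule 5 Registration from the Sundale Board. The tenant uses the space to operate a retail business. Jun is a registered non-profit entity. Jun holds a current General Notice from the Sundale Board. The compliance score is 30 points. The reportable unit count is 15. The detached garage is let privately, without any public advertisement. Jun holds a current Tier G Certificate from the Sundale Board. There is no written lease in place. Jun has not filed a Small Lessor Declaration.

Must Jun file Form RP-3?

Yes — Jun must file Form RP-3.

Exception (a) does not apply: the number of days the property was let is 50 days, not under 42 days.
Exception (b) does not apply: the General Registration is not current.
Exception (c) is satisfied on its face — the qualifying period is 290 days, meeting the 280 days threshold; there is no written lease. However, paragraphs (j)–(p) must be considered: (j) applies — a current Annual Waiver is held. (k) applies (assessed value is $23,000, under the $24,500 limit), but yields to (l): (l) operates — the space is let for business use. (m) would limit (l) — the reportable unit count is 15, below the 17 limit — but (n) sets (m) aside: (n) operates against (m): a current General Clearance is held. (o) would limit (n) — a current General Notice is held — but (p) sets (o) aside: (p) operates against (o): a current Class D Waiver is held. Exception (c) does not apply.
Exception (d) requires that the reference index is less than 188; but the reference index is 208, not less than 188, so (d) is unavailable.
Exception (e) requires that the owner has a Small Lessor Declaration on file with the Sundale Revenue Office; but no Small Lessor Declaration is on file, so (e) is unavailable.
No exception displaces § 24.8.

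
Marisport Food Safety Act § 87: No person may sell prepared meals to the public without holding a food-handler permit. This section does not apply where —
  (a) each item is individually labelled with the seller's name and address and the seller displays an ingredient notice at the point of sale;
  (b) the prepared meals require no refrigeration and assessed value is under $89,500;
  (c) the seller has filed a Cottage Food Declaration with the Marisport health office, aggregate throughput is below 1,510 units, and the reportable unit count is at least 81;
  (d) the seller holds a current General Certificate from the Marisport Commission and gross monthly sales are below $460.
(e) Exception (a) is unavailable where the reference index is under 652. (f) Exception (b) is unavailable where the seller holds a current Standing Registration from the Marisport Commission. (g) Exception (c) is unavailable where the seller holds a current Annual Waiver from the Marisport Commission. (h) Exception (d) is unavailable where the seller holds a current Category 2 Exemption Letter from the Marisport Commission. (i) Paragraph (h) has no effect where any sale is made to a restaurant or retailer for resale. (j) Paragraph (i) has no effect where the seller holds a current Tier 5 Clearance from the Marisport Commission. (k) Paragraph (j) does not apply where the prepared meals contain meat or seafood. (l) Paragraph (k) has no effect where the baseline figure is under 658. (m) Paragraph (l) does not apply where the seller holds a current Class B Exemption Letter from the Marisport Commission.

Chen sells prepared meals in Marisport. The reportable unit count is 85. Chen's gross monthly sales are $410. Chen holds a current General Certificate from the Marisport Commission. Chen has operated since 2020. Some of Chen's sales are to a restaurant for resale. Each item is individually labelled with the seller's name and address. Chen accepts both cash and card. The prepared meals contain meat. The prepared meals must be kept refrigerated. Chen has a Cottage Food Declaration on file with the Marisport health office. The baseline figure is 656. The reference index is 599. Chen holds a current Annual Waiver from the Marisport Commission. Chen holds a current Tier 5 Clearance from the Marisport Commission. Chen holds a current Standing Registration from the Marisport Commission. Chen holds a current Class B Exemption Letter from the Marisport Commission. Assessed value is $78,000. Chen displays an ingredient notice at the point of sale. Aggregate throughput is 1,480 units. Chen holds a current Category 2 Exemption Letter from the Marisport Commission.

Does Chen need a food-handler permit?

No — exception (d) applies; Chen is not required to hold a food-handler permit.

Exception (a) is satisfied on its face — items are individually labelled; an ingredient notice is displayed. Turning to paragraph (e): (e) is triggered — the reference index is 599, under the 652 limit. Exception (a) does not apply.
Exception (b) does not apply: the prepared meals require refrigeration.
All of (c)'s requirements are met (a Cottage Food Declaration is on file; aggregate throughput is 1,480 units, below the 1,510 units limit; the reportable unit count is 85, meeting the 81 threshold). However, paragraph (g) must be considered: (g) applies — a current Annual Waiver is held. (c) is therefore removed.
Exception (d): a current General Certificate is held; gross monthly sales are $410, below the $460 limit — every condition holds. Applying paragraphs (h)–(m): (h) applies (a current Category 2 Exemption Letter is held), but is overridden by (i): (i) operates against (h): some sales are to a restaurant for resale. (j) applies (a current Tier 5 Clearance is held), but is overridden by (k): (k) is engaged — the prepared meals contain meat. (l) would limit (k) — the baseline figure is 656, under the 658 limit — but (m) sets (l) aside: (m) operates — a current Class B Exemption Letter is held. So (d) applies.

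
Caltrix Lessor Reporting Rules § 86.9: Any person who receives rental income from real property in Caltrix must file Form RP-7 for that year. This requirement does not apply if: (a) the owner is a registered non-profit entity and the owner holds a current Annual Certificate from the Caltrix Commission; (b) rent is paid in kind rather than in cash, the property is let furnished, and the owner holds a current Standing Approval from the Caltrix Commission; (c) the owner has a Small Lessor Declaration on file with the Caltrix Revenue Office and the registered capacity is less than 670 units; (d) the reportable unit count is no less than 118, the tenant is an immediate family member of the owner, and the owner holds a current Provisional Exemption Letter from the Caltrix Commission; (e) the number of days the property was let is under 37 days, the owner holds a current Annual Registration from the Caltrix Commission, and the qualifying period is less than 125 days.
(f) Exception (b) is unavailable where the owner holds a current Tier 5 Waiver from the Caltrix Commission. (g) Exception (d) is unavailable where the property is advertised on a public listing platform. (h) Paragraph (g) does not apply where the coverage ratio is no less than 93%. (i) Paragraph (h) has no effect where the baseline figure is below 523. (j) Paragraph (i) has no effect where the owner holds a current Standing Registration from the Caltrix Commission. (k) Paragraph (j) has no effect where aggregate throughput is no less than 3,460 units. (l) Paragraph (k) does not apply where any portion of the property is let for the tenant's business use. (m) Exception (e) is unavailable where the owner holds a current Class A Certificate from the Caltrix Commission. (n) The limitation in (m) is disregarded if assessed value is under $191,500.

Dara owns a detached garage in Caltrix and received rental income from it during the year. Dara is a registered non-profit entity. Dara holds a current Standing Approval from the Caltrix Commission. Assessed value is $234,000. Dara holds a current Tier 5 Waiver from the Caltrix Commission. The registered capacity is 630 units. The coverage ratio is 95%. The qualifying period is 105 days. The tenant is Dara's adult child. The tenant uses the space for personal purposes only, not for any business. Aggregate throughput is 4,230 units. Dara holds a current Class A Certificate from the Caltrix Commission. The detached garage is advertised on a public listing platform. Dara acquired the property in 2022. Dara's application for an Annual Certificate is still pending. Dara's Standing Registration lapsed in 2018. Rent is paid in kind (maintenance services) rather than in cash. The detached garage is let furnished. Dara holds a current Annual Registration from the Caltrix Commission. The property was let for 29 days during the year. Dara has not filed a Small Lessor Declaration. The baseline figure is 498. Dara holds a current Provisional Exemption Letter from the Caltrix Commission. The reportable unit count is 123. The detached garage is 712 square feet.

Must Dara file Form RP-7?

Yes — Dara must file Form RP-7.

Exception (a) requires that the owner holds a current Annual Certificate from the Caltrix Commission; but the Annual Certificate is not current, so (a) is unavailable.
Exception (b) is satisfied on its face — rent is paid in kind; the property is let furnished; a current Standing Approval is held. Turning to paragraph (f): (f) operates — a current Tier 5 Waiver is held. (b) is therefore removed.
Exception (c) fails — no Small Lessor Declaration is on file.
Exception (d): the reportable unit count is 123, meeting the 118 threshold; the tenant is an immediate family member; a current Provisional Exemption Letter is held — every condition holds. Turning to paragraphs (g)–(l): (g) operates against (d): the property is publicly advertised. (h) applies (the coverage ratio is 95%, meeting the 93% threshold), but yields to (i): (i) operates against (h): the baseline figure is 498, below the 523 limit. (j) is not engaged (the Standing Registration is not current), so (i) stands. So (d) is unavailable.
Exception (e) is satisfied on its face — the number of days the property was let is 29 days, under the 37 days limit; a current Annual Registration is held; the qualifying period is 105 days, less than the 125 days limit. But: (m) operates — a current Class A Certificate is held. (n), which would lift (m), is inapplicable — assessed value is $234,000, not under $191,500. (e) is therefore removed.
None of the exceptions is available; § 86.9 applies in full.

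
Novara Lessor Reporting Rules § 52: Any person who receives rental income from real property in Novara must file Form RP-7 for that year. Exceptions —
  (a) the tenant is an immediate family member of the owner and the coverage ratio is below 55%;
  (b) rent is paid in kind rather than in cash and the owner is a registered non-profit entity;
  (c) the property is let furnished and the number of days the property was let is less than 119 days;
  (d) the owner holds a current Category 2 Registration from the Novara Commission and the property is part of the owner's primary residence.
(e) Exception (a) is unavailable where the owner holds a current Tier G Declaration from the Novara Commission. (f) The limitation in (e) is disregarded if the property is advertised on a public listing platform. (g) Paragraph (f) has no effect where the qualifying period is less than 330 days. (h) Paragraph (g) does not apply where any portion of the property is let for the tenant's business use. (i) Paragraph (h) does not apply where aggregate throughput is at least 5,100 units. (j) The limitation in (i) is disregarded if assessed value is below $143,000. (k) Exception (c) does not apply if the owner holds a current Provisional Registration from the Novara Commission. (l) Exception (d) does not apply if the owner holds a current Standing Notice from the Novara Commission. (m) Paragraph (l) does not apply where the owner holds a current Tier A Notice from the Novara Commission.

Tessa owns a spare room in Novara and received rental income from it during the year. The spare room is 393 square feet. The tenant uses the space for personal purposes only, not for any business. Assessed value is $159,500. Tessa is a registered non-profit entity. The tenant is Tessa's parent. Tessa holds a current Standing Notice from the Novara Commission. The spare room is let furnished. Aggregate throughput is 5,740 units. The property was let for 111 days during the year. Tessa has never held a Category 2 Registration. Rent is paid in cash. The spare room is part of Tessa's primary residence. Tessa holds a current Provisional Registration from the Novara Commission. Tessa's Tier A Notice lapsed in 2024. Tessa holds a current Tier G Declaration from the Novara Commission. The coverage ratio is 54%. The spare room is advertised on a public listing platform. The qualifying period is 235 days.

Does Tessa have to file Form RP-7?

Yes — Tessa must file Form RP-7.

All of (a)'s requirements are met (the tenant is an immediate family member; the coverage ratio is 54%, below the 55% limit). Turning to paragraphs (e)–(j): (e) applies — a current Tier G Declaration is held. (f) is triggered (the property is publicly advertised), but yields to (g): (g) applies — the qualifying period is 235 days, less than the 330 days limit. (h) is not engaged (the space is used for personal purposes only), so (g) stands. So (a) is unavailable.
Exception (b) fails — rent is paid in cash.
Exception (c)'s conditions are all satisfied: the property is let furnished; the number of days the property was let is 111 days, less than the 119 days limit. But: (k) is triggered — a current Provisional Registration is held. So (c) is unavailable.
Exception (d) fails — no current Category 2 Registration is held.
No exception is made out. Tessa falls within the general rule.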